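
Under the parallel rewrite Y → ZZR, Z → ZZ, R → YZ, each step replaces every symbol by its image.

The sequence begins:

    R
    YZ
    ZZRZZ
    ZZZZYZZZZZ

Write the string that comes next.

ZZZZZZZZZZRZZZZZZZZZZ

Apply φ to ZZZZYZZZZZ symbol by symbol: Z→ZZ, Z→ZZ, Z→ZZ, Z→ZZ, Y→ZZR, Z→ZZ, Z→ZZ, Z→ZZ, Z→ZZ, Z→ZZ; joined: ZZ ZZ ZZ ZZ ZZR ZZ ZZ ZZ ZZ ZZ.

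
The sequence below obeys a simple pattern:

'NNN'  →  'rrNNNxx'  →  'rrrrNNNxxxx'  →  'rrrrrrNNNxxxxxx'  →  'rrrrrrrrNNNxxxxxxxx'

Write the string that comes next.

rrrrrrrrrrNNNxxxxxxxxxx

Every step adds rr to the front and xx to the end of the previous string.
So the next term is rr·rrrrrrrrNNNxxxxxxxx·xx.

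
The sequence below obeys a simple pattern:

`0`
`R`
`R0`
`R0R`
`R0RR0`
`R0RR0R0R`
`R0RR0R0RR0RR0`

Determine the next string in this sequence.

R0RR0R0RR0RR0R0RR0R0R

This is a Fibonacci-style word recurrence s(k) = s(k−1)·s(k−2): e.g. R·0 = R0.
The next term joins R0RR0R0RR0RR0 and R0RR0R0R.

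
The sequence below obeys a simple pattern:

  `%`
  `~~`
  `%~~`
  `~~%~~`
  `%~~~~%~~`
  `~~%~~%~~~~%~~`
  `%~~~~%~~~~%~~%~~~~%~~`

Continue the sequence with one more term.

From term 3 onward, concatenate the second-to-last term with the last: %·~~ = %~~, ~~·%~~ = ~~%~~, …
The next term joins ~~%~~%~~~~%~~ and %~~~~%~~~~%~~%~~~~%~~.

~~%~~%~~~~%~~%~~~~%~~~~%~~%~~~~%~~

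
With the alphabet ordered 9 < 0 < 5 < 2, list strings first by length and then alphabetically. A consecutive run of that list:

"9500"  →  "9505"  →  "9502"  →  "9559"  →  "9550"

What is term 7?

Advancing 2 positions from 9550 through 9550 → 9555 reaches term 7.

9552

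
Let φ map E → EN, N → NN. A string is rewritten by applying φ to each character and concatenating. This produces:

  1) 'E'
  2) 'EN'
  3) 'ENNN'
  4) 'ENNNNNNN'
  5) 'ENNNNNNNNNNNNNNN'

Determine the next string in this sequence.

φ(ENNNNNNNNNNNNNNN) expands symbol-by-symbol to EN NN NN NN NN NN NN NN NN NN NN NN NN NN NN NN; joining the 16 pieces gives the next term.

ENNNNNNNNNNNNNNNNNNNNNNNNNNNNNNN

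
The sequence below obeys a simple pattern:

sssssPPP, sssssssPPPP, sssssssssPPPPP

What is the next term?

sssssssssssPPPPPP

The n-th term is 2n+1 s's then n+1 P's, where the shown terms are n = 2, 3, 4.
Setting n = 5 gives 11, 6 characters in each block.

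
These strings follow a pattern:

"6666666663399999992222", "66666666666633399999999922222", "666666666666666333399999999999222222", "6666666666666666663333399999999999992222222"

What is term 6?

666666666666666666666666333333399999999999999999222222222

Reading off run lengths: 6 runs 9, 12, 15, 18; 3 runs 2, 3, 4, 5; 9 runs 7, 9, 11, 13; 2 runs 4, 5, 6, 7 — each is linear in n, where the shown terms are n = 3, 4, 5, 6.
Setting n = 8 gives 24, 7, 17, 9 characters in each block.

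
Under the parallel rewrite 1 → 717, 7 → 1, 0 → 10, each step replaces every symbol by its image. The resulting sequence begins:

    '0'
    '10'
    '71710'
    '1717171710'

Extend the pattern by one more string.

717171717171717171710

Rewriting each symbol of 1717171710: 1→717, 7→1, 1→717, 7→1, 1→717, 7→1, 1→717, 7→1, 1→717, 0→10, which concatenates to 717 1 717 1 717 1 717 1 717 10.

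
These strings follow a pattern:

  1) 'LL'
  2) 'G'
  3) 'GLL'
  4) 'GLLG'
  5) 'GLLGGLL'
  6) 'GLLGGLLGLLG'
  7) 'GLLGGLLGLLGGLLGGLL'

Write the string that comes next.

GLLGGLLGLLGGLLGGLLGLLGGLLGLLG

This is a Fibonacci-style word recurrence s(k) = s(k−1)·s(k−2): e.g. G·LL = GLL.
Continuing: GLLGGLLGLLGGLLGGLL · GLLGGLLGLLG gives term 8.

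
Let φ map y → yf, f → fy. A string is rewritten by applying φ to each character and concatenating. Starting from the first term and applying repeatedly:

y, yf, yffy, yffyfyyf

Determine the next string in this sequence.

Expanding yffyfyyf: y→yf, f→fy, f→fy, y→yf, f→fy, y→yf, y→yf, f→fy. Concatenated: yf fy fy yf fy yf yf fy.

yffyfyyffyyfyffy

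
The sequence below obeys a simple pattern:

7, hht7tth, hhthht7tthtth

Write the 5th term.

s(k+1) = hht·s(k)·tth, so each term gains hht as a prefix and tth as a suffix.
From hhthht7tthtth, 2 further steps: hhthht7tthtth → hhthhthht7tthtthtth → (answer).

hhthhthhthht7tthtthtthtth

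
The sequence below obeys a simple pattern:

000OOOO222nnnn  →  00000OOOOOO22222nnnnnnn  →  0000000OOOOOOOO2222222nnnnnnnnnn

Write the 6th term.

0000000000000OOOOOOOOOOOOOO2222222222222nnnnnnnnnnnnnnnnnnn

Term n consists of 2n+1 0's, followed by 2n+2 O's, followed by 2n+1 2's, followed by 3n+1 n's (n = 1, 2, …).
For term 6, n = 6, so the run lengths are 13, 14, 13, 19.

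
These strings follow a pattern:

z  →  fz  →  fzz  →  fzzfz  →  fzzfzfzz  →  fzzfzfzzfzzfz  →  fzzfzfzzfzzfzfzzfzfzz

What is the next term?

Each term (from the third on) is the previous term followed by the one before it: term 3 = fz·z = fzz.
So term 8 is fzzfzfzzfzzfzfzzfzfzz·fzzfzfzzfzzfz.

fzzfzfzzfzzfzfzzfzfzzfzzfzfzzfzzfz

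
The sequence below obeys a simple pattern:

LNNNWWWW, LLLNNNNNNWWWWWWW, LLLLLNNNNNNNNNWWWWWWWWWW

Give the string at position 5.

LLLLLLLLLNNNNNNNNNNNNNNNWWWWWWWWWWWWWWWW

Each string has the form L^{2n-1} N^{3n} W^{3n+1} (n = 1, 2, …).
At n = 5 the blocks have lengths 9, 15, 16.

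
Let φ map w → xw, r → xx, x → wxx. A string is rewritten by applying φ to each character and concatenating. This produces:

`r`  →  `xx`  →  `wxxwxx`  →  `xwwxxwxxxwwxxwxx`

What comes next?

wxxxwxwwxxwxxxwwxxwxxwxxxwxwwxxwxxxwwxxwxx

Applying the rule to each of the 16 symbols of xwwxxwxxxwwxxwxx gives the pieces wxx xw xw wxx wxx xw wxx wxx wxx xw xw wxx wxx xw wxx wxx, which concatenate to the answer.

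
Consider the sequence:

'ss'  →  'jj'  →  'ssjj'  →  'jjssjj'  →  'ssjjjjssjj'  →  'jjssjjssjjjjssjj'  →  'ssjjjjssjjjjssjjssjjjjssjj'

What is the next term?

This is a Fibonacci-style word recurrence s(k) = s(k−2)·s(k−1): e.g. ss·jj = ssjj.
The next term joins jjssjjssjjjjssjj and ssjjjjssjjjjssjjssjjjjssjj.

jjssjjssjjjjssjjssjjjjssjjjjssjjssjjjjssjj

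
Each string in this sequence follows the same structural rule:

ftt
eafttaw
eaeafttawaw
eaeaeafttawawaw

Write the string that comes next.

s(k+1) = ea·s(k)·aw, so each term gains ea as a prefix and aw as a suffix.
So the next term is ea·eaeaeafttawawaw·aw.

eaeaeaeafttawawawaw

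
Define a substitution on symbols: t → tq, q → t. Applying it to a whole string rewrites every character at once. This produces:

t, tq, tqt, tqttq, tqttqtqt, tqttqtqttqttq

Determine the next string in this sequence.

φ(tqttqtqttqttq) expands symbol-by-symbol to tq t tq tq t tq t tq tq t tq tq t; joining the 13 pieces gives the next term.

tqttqtqttqttqtqttqtqt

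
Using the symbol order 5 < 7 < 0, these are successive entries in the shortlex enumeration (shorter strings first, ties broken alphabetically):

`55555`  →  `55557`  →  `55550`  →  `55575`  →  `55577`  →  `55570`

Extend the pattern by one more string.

55505

Treat 55570 as a base-3 numeral over the given alphabet and add one, carrying through any trailing 0's.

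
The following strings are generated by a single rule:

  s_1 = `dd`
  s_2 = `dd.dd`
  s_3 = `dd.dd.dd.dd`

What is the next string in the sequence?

Each string is two copies of the previous one joined by '.'.
So the next term is two copies of dd.dd.dd.dd with '.' between the halves.

dd.dd.dd.dd.dd.dd.dd.dd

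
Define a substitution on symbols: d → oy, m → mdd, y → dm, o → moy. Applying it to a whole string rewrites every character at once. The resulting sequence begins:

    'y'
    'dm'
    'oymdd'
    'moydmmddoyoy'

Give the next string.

mddmoydmoymddmddoyoymoydmmoydm

Expanding moydmmddoyoy: m→mdd, o→moy, y→dm, d→oy, m→mdd, m→mdd, d→oy, d→oy, o→moy, y→dm, o→moy, y→dm. Concatenated: mdd moy dm oy mdd mdd oy oy moy dm moy dm.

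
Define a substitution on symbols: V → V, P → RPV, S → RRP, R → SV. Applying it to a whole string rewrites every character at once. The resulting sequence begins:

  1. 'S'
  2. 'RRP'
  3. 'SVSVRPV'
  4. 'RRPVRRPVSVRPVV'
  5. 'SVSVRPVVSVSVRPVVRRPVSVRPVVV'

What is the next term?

RRPVRRPVSVRPVVVRRPVRRPVSVRPVVVSVSVRPVVRRPVSVRPVVVV

φ(SVSVRPVVSVSVRPVVRRPVSVRPVVV) expands symbol-by-symbol to RRP V RRP V SV RPV V V RRP V RRP V SV RPV V V SV SV RPV V RRP V SV RPV V V V; joining the 27 pieces gives the next term.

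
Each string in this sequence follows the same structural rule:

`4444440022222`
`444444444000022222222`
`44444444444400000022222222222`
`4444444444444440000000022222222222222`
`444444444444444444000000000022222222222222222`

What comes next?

44444444444444444444400000000000022222222222222222222

The n-th term is 3n 4's then 2n-2 0's then 3n-1 2's, where the shown terms are n = 2, 3, 4, 5, 6.
For the next term, n = 7, so the run lengths are 21, 12, 20.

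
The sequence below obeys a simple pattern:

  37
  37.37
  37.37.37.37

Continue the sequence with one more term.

Each string is two copies of the previous one joined by '.'.
Doubling 37.37.37.37 with '.' between the halves:

37.37.37.37.37.37.37.37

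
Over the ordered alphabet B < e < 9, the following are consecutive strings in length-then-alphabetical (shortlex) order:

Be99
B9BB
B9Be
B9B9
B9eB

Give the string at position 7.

Continuing the enumeration 2 steps past B9eB: B9eB → B9ee → (answer).

B9e9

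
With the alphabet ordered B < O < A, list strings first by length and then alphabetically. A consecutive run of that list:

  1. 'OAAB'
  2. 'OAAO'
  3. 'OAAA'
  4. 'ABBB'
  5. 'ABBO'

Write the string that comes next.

ABBA

The successor of ABBO increments the rightmost position that isn't already A and resets every position after it to B.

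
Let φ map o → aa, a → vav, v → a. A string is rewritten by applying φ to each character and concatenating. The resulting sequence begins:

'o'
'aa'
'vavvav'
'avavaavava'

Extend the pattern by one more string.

Expanding avavaavava: a→vav, v→a, a→vav, v→a, a→vav, a→vav, v→a, a→vav, v→a, a→vav. Concatenated: vav a vav a vav vav a vav a vav.

vavavavavavvavavavavav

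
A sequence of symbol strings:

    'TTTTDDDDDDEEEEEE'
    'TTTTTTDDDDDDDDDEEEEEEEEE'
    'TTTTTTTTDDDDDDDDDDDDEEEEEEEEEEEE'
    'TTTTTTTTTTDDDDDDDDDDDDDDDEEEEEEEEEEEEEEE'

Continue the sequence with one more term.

Term n consists of 2n T's, followed by 3n D's, followed by 3n E's, where the shown terms are n = 2, 3, 4, 5.
At n = 6 the blocks have lengths 12, 18, 18.

TTTTTTTTTTTTDDDDDDDDDDDDDDDDDDEEEEEEEEEEEEEEEEEE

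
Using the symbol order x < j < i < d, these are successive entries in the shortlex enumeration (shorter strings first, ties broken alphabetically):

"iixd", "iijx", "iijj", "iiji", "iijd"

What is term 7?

Continuing the enumeration 2 steps past iijd: iijd → iiix → (answer).

iiij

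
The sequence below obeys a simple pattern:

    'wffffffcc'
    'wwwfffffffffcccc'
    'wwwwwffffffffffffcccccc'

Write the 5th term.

wwwwwwwwwffffffffffffffffffcccccccccc

The n-th term is 2n-1 w's then 3n+3 f's then 2n c's (n = 1, 2, …).
At n = 5 the blocks have lengths 9, 18, 10.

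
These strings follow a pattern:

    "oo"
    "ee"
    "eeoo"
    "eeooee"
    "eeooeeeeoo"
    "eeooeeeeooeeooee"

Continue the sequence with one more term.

eeooeeeeooeeooeeeeooeeeeoo

From term 3 onward, concatenate the last term with the second-to-last: ee·oo = eeoo, eeoo·ee = eeooee, …
Continuing: eeooeeeeooeeooee · eeooeeeeoo gives term 7.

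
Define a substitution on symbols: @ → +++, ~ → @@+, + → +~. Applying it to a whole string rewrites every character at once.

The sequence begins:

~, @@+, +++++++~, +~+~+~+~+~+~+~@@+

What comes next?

Applying the rule to each of the 17 symbols of +~+~+~+~+~+~+~@@+ gives the pieces +~ @@+ +~ @@+ +~ @@+ +~ @@+ +~ @@+ +~ @@+ +~ @@+ +++ +++ +~, which concatenate to the answer.

+~@@++~@@++~@@++~@@++~@@++~@@++~@@++++++++~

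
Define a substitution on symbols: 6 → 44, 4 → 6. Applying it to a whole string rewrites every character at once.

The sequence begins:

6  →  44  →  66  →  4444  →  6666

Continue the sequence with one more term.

44444444

Expanding 6666: 6→44, 6→44, 6→44, 6→44. Concatenated: 44 44 44 44.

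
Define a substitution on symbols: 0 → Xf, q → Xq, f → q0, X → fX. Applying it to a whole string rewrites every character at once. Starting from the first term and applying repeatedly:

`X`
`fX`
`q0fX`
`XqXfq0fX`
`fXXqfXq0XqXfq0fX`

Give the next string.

Applying the rule to each of the 16 symbols of fXXqfXq0XqXfq0fX gives the pieces q0 fX fX Xq q0 fX Xq Xf fX Xq fX q0 Xq Xf q0 fX, which concatenate to the answer.

q0fXfXXqq0fXXqXffXXqfXq0XqXfq0fX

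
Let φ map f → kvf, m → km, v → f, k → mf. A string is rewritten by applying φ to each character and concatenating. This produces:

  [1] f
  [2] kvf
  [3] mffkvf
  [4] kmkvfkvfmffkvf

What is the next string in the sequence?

Replace each of the 14 characters of kmkvfkvfmffkvf in place — mf km mf f kvf mf f kvf km kvf kvf mf f kvf — and concatenate.

mfkmmffkvfmffkvfkmkvfkvfmffkvf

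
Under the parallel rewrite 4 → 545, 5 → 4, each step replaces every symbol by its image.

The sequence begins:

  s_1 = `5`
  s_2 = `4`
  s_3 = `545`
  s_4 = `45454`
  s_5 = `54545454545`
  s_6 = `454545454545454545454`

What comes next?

5454545454545454545454545454545454545454545

Applying the rule to each of the 21 symbols of 454545454545454545454 gives the pieces 545 4 545 4 545 4 545 4 545 4 545 4 545 4 545 4 545 4 545 4 545, which concatenate to the answer.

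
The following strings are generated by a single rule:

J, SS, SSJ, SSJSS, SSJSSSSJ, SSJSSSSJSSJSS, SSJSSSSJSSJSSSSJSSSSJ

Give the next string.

SSJSSSSJSSJSSSSJSSSSJSSJSSSSJSSJSS

From term 3 onward, concatenate the last term with the second-to-last: SS·J = SSJ, SSJ·SS = SSJSS, …
The next term joins SSJSSSSJSSJSSSSJSSSSJ and SSJSSSSJSSJSS.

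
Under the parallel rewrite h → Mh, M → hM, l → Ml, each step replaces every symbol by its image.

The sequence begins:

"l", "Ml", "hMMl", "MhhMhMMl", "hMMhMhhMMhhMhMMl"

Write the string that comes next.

Applying the rule to each of the 16 symbols of hMMhMhhMMhhMhMMl gives the pieces Mh hM hM Mh hM Mh Mh hM hM Mh Mh hM Mh hM hM Ml, which concatenate to the answer.

MhhMhMMhhMMhMhhMhMMhMhhMMhhMhMMl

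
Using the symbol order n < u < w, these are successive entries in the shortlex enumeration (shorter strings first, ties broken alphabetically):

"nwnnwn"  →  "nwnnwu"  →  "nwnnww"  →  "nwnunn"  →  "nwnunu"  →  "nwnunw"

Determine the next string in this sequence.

The successor of nwnunw increments the rightmost position that isn't already w and resets every position after it to n.

nwnuun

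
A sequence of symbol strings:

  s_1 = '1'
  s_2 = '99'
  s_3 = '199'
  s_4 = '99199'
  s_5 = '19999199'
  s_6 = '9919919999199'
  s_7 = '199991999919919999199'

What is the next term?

Each term (from the third on) is the two preceding terms concatenated in order: term 3 = 1·99 = 199.
The next term joins 9919919999199 and 199991999919919999199.

9919919999199199991999919919999199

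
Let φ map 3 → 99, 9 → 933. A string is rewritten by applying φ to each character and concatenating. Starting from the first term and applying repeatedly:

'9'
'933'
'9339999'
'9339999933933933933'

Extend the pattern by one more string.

φ(9339999933933933933) expands symbol-by-symbol to 933 99 99 933 933 933 933 933 99 99 933 99 99 933 99 99 933 99 99; joining the 19 pieces gives the next term.

93399999339339339339339999933999993399999339999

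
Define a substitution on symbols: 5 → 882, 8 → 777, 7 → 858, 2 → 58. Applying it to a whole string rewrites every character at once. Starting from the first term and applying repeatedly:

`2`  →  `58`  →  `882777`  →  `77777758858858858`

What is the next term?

Rewriting the 17 symbols of 77777758858858858 one by one yields 858 858 858 858 858 858 882 777 777 882 777 777 882 777 777 882 777; concatenated:

858858858858858858882777777882777777882777777882777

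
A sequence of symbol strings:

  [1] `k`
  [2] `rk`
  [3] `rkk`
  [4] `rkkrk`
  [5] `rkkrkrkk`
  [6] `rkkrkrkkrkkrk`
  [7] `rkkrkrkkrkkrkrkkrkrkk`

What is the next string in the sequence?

rkkrkrkkrkkrkrkkrkrkkrkkrkrkkrkkrk

From term 3 onward, concatenate the last term with the second-to-last: rk·k = rkk, rkk·rk = rkkrk, …
So term 8 is rkkrkrkkrkkrkrkkrkrkk·rkkrkrkkrkkrk.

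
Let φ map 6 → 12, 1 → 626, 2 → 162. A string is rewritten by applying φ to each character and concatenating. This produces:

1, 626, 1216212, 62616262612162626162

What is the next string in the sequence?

Rewriting the 20 symbols of 62616262612162626162 one by one yields 12 162 12 626 12 162 12 162 12 626 162 626 12 162 12 162 12 626 12 162; concatenated:

121621262612162121621262616262612162121621262612162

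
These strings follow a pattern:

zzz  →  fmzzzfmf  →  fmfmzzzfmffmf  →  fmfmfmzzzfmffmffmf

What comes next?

s(k+1) = fm·s(k)·fmf, so each term gains fm as a prefix and fmf as a suffix.
One more step from fmfmfmzzzfmffmffmf gives the answer.

fmfmfmfmzzzfmffmffmffmf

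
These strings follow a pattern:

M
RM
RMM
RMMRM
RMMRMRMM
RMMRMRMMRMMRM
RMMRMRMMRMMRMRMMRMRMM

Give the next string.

RMMRMRMMRMMRMRMMRMRMMRMMRMRMMRMMRM

From term 3 onward, concatenate the last term with the second-to-last: RM·M = RMM, RMM·RM = RMMRM, …
The next term joins RMMRMRMMRMMRMRMMRMRMM and RMMRMRMMRMMRM.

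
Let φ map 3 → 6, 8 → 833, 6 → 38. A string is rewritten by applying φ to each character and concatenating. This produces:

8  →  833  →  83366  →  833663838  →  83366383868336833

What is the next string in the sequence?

Applying the rule to each of the 17 symbols of 83366383868336833 gives the pieces 833 6 6 38 38 6 833 6 833 38 833 6 6 38 833 6 6, which concatenate to the answer.

8336638386833683338833663883366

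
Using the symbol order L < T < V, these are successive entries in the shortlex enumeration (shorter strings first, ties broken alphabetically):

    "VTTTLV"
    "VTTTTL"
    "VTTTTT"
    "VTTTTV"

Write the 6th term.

VTTTVT

Advancing 2 positions from VTTTTV through VTTTTV → VTTTVL reaches term 6.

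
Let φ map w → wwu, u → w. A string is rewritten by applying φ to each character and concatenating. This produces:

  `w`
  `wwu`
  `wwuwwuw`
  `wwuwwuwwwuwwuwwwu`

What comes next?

Applying the rule to each of the 17 symbols of wwuwwuwwwuwwuwwwu gives the pieces wwu wwu w wwu wwu w wwu wwu wwu w wwu wwu w wwu wwu wwu w, which concatenate to the answer.

wwuwwuwwwuwwuwwwuwwuwwuwwwuwwuwwwuwwuwwuw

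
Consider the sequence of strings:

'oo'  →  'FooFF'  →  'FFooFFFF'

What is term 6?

FFFFFooFFFFFFFFFF

s(k+1) = F·s(k)·FF, so each term gains F as a prefix and FF as a suffix.
From FFooFFFF, 3 further steps: FFooFFFF → FFFooFFFFFF → FFFFooFFFFFFFF → (answer).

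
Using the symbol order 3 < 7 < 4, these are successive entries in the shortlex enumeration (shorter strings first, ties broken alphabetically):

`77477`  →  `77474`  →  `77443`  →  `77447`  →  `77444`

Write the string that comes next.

The successor of 77444 increments the rightmost position that isn't already 4 and resets every position after it to 3.

74333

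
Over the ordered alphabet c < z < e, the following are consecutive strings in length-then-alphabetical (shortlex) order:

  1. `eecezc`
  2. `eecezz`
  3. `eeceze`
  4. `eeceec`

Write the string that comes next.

eeceez

The successor of eeceec increments the rightmost position that isn't already e and resets every position after it to c.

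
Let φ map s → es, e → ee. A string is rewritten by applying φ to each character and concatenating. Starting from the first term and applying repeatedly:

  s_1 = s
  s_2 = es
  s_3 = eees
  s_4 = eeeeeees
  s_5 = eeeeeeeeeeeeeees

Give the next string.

Replace each of the 16 characters of eeeeeeeeeeeeeees in place — ee ee ee ee ee ee ee ee ee ee ee ee ee ee ee es — and concatenate.

eeeeeeeeeeeeeeeeeeeeeeeeeeeeeees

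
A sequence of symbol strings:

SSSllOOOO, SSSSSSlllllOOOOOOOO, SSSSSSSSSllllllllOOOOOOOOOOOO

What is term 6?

Reading off run lengths: S runs 3, 6, 9; l runs 2, 5, 8; O runs 4, 8, 12 — each is linear in n (n = 1, 2, …).
At n = 6 the blocks have lengths 18, 17, 24.

SSSSSSSSSSSSSSSSSSlllllllllllllllllOOOOOOOOOOOOOOOOOOOOOOOO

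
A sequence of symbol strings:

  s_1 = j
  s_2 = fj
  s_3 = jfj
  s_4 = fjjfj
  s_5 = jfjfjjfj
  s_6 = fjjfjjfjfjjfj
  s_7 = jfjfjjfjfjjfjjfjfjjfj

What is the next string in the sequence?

fjjfjjfjfjjfjjfjfjjfjfjjfjjfjfjjfj

This is a Fibonacci-style word recurrence s(k) = s(k−2)·s(k−1): e.g. j·fj = jfj.
Continuing: fjjfjjfjfjjfj · jfjfjjfjfjjfjjfjfjjfj gives term 8.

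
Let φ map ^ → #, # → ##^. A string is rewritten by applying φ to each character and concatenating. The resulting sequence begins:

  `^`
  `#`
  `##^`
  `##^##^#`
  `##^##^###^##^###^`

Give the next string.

##^##^###^##^###^##^##^###^##^###^##^##^#

Applying the rule to each of the 17 symbols of ##^##^###^##^###^ gives the pieces ##^ ##^ # ##^ ##^ # ##^ ##^ ##^ # ##^ ##^ # ##^ ##^ ##^ #, which concatenate to the answer.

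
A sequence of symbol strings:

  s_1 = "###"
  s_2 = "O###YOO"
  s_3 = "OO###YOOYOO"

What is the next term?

Every step adds O to the front and YOO to the end of the previous string.
Applying this once more to OO###YOOYOO:

OOO###YOOYOOYOO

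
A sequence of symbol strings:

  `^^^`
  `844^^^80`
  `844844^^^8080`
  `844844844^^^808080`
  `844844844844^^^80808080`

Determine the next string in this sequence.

844844844844844^^^8080808080

s(k+1) = 844·s(k)·80, so each term gains 844 as a prefix and 80 as a suffix.
So the next term is 844·844844844844^^^80808080·80.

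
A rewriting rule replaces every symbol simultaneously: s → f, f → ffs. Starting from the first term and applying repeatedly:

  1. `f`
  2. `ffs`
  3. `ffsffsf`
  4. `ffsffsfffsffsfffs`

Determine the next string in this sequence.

ffsffsfffsffsfffsffsffsfffsffsfffsffsffsf

Replace each of the 17 characters of ffsffsfffsffsfffs in place — ffs ffs f ffs ffs f ffs ffs ffs f ffs ffs f ffs ffs ffs f — and concatenate.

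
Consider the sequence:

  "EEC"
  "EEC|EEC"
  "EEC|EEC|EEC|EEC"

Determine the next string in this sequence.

EEC|EEC|EEC|EEC|EEC|EEC|EEC|EEC

Every step duplicates the string with '|' between the halves.
One more doubling of EEC|EEC|EEC|EEC gives the answer.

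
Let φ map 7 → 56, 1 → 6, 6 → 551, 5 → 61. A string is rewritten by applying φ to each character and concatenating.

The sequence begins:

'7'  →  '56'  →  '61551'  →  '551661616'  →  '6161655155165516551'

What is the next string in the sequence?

Replace each of the 19 characters of 6161655155165516551 in place — 551 6 551 6 551 61 61 6 61 61 6 551 61 61 6 551 61 61 6 — and concatenate.

5516551655161616616165516161655161616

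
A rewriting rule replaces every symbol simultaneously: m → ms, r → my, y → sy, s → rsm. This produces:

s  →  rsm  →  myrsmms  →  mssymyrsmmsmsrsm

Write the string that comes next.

φ(mssymyrsmmsmsrsm) expands symbol-by-symbol to ms rsm rsm sy ms sy my rsm ms ms rsm ms rsm my rsm ms; joining the 16 pieces gives the next term.

msrsmrsmsymssymyrsmmsmsrsmmsrsmmyrsmms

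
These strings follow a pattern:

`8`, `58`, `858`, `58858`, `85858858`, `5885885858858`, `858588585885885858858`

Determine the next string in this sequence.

Each term (from the third on) is the two preceding terms concatenated in order: term 3 = 8·58 = 858.
The next term joins 5885885858858 and 858588585885885858858.

5885885858858858588585885885858858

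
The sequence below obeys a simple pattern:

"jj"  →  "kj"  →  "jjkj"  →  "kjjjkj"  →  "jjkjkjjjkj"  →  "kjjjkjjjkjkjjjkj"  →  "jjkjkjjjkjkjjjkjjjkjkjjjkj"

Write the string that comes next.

This is a Fibonacci-style word recurrence s(k) = s(k−2)·s(k−1): e.g. jj·kj = jjkj.
So term 8 is kjjjkjjjkjkjjjkj·jjkjkjjjkjkjjjkjjjkjkjjjkj.

kjjjkjjjkjkjjjkjjjkjkjjjkjkjjjkjjjkjkjjjkj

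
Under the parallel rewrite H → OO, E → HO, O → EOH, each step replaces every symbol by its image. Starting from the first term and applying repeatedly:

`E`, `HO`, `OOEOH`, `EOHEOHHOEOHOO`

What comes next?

HOEOHOOHOEOHOOOOEOHHOEOHOOEOHEOH

Replace each of the 13 characters of EOHEOHHOEOHOO in place — HO EOH OO HO EOH OO OO EOH HO EOH OO EOH EOH — and concatenate.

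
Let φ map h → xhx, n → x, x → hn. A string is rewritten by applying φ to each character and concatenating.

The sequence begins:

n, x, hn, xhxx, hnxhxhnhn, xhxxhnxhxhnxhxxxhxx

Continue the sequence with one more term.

Rewriting the 19 symbols of xhxxhnxhxhnxhxxxhxx one by one yields hn xhx hn hn xhx x hn xhx hn xhx x hn xhx hn hn hn xhx hn hn; concatenated:

hnxhxhnhnxhxxhnxhxhnxhxxhnxhxhnhnhnxhxhnhn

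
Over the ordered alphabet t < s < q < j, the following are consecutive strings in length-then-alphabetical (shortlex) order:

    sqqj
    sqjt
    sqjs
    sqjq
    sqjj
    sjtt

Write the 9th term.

Stepping forward 3 times from sjtt: sjtt → sjts → sjtq, then the target.

sjtj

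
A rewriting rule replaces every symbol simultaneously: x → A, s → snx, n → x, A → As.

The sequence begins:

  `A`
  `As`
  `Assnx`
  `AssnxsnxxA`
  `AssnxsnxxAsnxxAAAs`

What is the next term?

AssnxsnxxAsnxxAAAssnxxAAAsAsAssnx

Applying the rule to each of the 18 symbols of AssnxsnxxAsnxxAAAs gives the pieces As snx snx x A snx x A A As snx x A A As As As snx, which concatenate to the answer.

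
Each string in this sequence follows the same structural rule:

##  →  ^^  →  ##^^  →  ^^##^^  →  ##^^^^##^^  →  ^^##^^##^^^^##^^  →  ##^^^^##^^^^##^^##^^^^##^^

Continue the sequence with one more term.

^^##^^##^^^^##^^##^^^^##^^^^##^^##^^^^##^^

Each term (from the third on) is the two preceding terms concatenated in order: term 3 = ##·^^ = ##^^.
So term 8 is ^^##^^##^^^^##^^·##^^^^##^^^^##^^##^^^^##^^.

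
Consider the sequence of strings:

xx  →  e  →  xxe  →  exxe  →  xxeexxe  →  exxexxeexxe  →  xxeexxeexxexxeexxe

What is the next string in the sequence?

Each term (from the third on) is the two preceding terms concatenated in order: term 3 = xx·e = xxe.
Continuing: exxexxeexxe · xxeexxeexxexxeexxe gives term 8.

exxexxeexxexxeexxeexxexxeexxe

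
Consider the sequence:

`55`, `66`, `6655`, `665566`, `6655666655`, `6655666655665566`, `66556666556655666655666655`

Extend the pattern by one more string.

Each term (from the third on) is the previous term followed by the one before it: term 3 = 66·55 = 6655.
Continuing: 66556666556655666655666655 · 6655666655665566 gives term 8.

665566665566556666556666556655666655665566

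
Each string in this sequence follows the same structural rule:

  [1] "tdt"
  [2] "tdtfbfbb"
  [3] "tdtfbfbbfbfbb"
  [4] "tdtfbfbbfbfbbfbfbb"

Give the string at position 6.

Each term is the previous one with fbfbb appended.
From tdtfbfbbfbfbbfbfbb, 2 further steps: tdtfbfbbfbfbbfbfbb → tdtfbfbbfbfbbfbfbbfbfbb → (answer).

tdtfbfbbfbfbbfbfbbfbfbbfbfbb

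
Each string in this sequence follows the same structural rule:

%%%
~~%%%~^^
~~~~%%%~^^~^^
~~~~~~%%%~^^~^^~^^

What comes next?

~~~~~~~~%%%~^^~^^~^^~^^

s(k+1) = ~~·s(k)·~^^, so each term gains ~~ as a prefix and ~^^ as a suffix.
So the next term is ~~·~~~~~~%%%~^^~^^~^^·~^^.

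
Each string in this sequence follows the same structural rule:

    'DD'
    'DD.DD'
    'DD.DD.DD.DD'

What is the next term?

DD.DD.DD.DD.DD.DD.DD.DD

s(k+1) = s(k)·.·s(k) — each term doubles the last with '.' between the halves.
So the next term is two copies of DD.DD.DD.DD with '.' between the halves.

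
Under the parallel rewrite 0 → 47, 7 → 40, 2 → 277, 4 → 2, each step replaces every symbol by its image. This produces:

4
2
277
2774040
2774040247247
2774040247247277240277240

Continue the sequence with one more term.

277404024724727724027724027740402772472774040277247

φ(2774040247247277240277240) expands symbol-by-symbol to 277 40 40 2 47 2 47 277 2 40 277 2 40 277 40 40 277 2 47 277 40 40 277 2 47; joining the 25 pieces gives the next term.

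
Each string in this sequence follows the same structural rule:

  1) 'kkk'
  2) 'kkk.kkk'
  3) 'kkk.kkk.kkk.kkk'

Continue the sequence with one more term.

Each string is two copies of the previous one joined by '.'.
Doubling kkk.kkk.kkk.kkk with '.' between the halves:

kkk.kkk.kkk.kkk.kkk.kkk.kkk.kkk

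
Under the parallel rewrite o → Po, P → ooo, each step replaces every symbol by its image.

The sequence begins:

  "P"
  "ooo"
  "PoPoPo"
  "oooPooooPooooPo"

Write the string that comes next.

Rewriting the 15 symbols of oooPooooPooooPo one by one yields Po Po Po ooo Po Po Po Po ooo Po Po Po Po ooo Po; concatenated:

PoPoPooooPoPoPoPooooPoPoPoPooooPo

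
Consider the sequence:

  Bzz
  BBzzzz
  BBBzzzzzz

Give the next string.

The n-th term is n B's then 2n z's (n = 1, 2, …).
Setting n = 4 gives 4, 8 characters in each block.

BBBBzzzzzzzz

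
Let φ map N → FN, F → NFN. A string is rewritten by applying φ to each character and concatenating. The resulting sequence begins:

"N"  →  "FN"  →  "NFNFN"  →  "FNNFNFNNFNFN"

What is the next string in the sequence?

Expanding FNNFNFNNFNFN: F→NFN, N→FN, N→FN, F→NFN, N→FN, F→NFN, N→FN, N→FN, F→NFN, N→FN, F→NFN, N→FN. Concatenated: NFN FN FN NFN FN NFN FN FN NFN FN NFN FN.

NFNFNFNNFNFNNFNFNFNNFNFNNFNFN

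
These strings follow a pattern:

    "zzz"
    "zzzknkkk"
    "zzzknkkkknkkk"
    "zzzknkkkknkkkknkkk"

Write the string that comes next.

zzzknkkkknkkkknkkkknkkk

Every step adds knkkk to the end: s(k+1) = s(k)·knkkk.
One more step from zzzknkkkknkkkknkkk gives the answer.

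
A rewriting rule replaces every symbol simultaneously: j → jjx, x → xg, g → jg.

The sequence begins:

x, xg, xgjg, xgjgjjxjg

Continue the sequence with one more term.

Rewriting each symbol of xgjgjjxjg: x→xg, g→jg, j→jjx, g→jg, j→jjx, j→jjx, x→xg, j→jjx, g→jg, which concatenates to xg jg jjx jg jjx jjx xg jjx jg.

xgjgjjxjgjjxjjxxgjjxjg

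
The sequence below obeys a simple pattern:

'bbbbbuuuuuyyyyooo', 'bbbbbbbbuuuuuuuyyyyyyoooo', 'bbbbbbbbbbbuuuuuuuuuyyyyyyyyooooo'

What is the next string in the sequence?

bbbbbbbbbbbbbbuuuuuuuuuuuyyyyyyyyyyoooooo

Each string has the form b^{3n+2} u^{2n+3} y^{2n+2} o^{n+2} (n = 1, 2, …).
At n = 4 the blocks have lengths 14, 11, 10, 6.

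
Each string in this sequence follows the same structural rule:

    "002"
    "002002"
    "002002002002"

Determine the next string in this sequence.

Every step duplicates the string.
So the next term is two copies of 002002002002.

002002002002002002002002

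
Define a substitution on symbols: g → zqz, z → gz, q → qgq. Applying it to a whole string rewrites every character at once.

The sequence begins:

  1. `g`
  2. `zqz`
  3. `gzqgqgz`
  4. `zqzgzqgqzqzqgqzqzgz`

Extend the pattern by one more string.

gzqgqgzzqzgzqgqzqzqgqgzqgqgzqgqzqzqgqgzqgqgzzqzgz

φ(zqzgzqgqzqzqgqzqzgz) expands symbol-by-symbol to gz qgq gz zqz gz qgq zqz qgq gz qgq gz qgq zqz qgq gz qgq gz zqz gz; joining the 19 pieces gives the next term.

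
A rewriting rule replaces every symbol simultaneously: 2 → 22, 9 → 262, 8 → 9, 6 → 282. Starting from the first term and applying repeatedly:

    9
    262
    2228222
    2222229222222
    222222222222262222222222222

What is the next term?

Rewriting the 27 symbols of 222222222222262222222222222 one by one yields 22 22 22 22 22 22 22 22 22 22 22 22 22 282 22 22 22 22 22 22 22 22 22 22 22 22 22; concatenated:

2222222222222222222222222228222222222222222222222222222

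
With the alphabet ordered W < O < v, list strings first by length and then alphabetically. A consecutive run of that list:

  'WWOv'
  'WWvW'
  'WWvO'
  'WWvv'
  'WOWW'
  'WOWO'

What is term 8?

WOOW

Continuing the enumeration 2 steps past WOWO: WOWO → WOWv → (answer).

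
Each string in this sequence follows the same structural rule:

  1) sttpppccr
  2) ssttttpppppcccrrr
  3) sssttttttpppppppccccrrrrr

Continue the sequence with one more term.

Each string has the form s^{n} t^{2n} p^{2n+1} c^{n+1} r^{2n-1} (n = 1, 2, …).
For the next term, n = 4, so the run lengths are 4, 8, 9, 5, 7.

ssssttttttttpppppppppcccccrrrrrrr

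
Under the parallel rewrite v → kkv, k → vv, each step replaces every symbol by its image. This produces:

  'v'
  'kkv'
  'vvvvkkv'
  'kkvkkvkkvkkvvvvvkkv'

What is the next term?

vvvvkkvvvvvkkvvvvvkkvvvvvkkvkkvkkvkkvkkvvvvvkkv

Applying the rule to each of the 19 symbols of kkvkkvkkvkkvvvvvkkv gives the pieces vv vv kkv vv vv kkv vv vv kkv vv vv kkv kkv kkv kkv kkv vv vv kkv, which concatenate to the answer.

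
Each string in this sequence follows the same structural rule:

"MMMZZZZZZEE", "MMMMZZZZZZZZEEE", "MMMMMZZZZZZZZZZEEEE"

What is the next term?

MMMMMMZZZZZZZZZZZZEEEEE

Term n consists of n+1 M's, followed by 2n+2 Z's, followed by n E's, where the shown terms are n = 2, 3, 4.
At n = 5 the blocks have lengths 6, 12, 5.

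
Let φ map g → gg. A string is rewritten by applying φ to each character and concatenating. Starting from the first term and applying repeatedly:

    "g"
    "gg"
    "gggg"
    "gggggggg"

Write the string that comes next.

gggggggggggggggg

Apply φ to gggggggg symbol by symbol: g→gg, g→gg, g→gg, g→gg, g→gg, g→gg, g→gg, g→gg; joined: gg gg gg gg gg gg gg gg.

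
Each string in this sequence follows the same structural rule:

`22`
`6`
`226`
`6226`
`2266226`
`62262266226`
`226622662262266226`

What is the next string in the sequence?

62262266226226622662262266226

From term 3 onward, concatenate the second-to-last term with the last: 22·6 = 226, 6·226 = 6226, …
The next term joins 62262266226 and 226622662262266226.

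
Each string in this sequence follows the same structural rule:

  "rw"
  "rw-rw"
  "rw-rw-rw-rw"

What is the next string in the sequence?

rw-rw-rw-rw-rw-rw-rw-rw

Each string is two copies of the previous one joined by '-'.
One more doubling of rw-rw-rw-rw gives the answer.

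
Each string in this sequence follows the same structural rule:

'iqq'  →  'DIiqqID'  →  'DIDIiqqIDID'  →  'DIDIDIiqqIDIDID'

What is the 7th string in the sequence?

Each term wraps the previous one in DI on the left and ID on the right.
From DIDIDIiqqIDIDID, 3 further steps: DIDIDIiqqIDIDID → DIDIDIDIiqqIDIDIDID → DIDIDIDIDIiqqIDIDIDIDID → (answer).

DIDIDIDIDIDIiqqIDIDIDIDIDID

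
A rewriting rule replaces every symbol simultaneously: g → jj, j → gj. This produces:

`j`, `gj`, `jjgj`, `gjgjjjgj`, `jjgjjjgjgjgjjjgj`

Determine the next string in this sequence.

Replace each of the 16 characters of jjgjjjgjgjgjjjgj in place — gj gj jj gj gj gj jj gj jj gj jj gj gj gj jj gj — and concatenate.

gjgjjjgjgjgjjjgjjjgjjjgjgjgjjjgj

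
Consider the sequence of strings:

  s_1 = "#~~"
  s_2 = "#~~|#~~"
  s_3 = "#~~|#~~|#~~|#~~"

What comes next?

#~~|#~~|#~~|#~~|#~~|#~~|#~~|#~~

Every step duplicates the string with '|' between the halves.
One more doubling of #~~|#~~|#~~|#~~ gives the answer.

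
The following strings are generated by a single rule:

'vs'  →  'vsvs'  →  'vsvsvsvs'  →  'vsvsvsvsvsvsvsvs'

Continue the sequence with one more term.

Each string is two copies of the previous one concatenated.
Doubling vsvsvsvsvsvsvsvs:

vsvsvsvsvsvsvsvsvsvsvsvsvsvsvsvs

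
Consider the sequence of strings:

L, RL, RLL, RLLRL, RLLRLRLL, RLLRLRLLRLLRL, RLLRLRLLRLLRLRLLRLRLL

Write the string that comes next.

Each term (from the third on) is the previous term followed by the one before it: term 3 = RL·L = RLL.
So term 8 is RLLRLRLLRLLRLRLLRLRLL·RLLRLRLLRLLRL.

RLLRLRLLRLLRLRLLRLRLLRLLRLRLLRLLRL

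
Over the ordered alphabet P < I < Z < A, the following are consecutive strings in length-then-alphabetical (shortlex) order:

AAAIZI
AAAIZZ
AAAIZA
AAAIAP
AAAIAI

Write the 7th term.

AAAIAA

Stepping forward 2 times from AAAIAI: AAAIAI → AAAIAZ, then the target.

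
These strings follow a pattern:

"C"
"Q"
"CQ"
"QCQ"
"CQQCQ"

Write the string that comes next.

From term 3 onward, concatenate the second-to-last term with the last: C·Q = CQ, Q·CQ = QCQ, …
So term 6 is QCQ·CQQCQ.

QCQCQQCQ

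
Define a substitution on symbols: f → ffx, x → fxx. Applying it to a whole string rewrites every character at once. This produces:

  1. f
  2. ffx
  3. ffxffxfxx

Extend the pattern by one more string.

Apply φ to ffxffxfxx symbol by symbol: f→ffx, f→ffx, x→fxx, f→ffx, f→ffx, x→fxx, f→ffx, x→fxx, x→fxx; joined: ffx ffx fxx ffx ffx fxx ffx fxx fxx.

ffxffxfxxffxffxfxxffxfxxfxx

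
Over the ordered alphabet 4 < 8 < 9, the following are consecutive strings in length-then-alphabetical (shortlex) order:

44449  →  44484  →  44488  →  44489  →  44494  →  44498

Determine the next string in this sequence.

44499

Treat 44498 as a base-3 numeral over the given alphabet and add one, carrying through any trailing 9's.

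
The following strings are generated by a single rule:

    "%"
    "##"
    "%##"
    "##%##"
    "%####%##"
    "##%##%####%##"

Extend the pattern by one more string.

%####%####%##%####%##

This is a Fibonacci-style word recurrence s(k) = s(k−2)·s(k−1): e.g. %·## = %##.
So term 7 is %####%##·##%##%####%##.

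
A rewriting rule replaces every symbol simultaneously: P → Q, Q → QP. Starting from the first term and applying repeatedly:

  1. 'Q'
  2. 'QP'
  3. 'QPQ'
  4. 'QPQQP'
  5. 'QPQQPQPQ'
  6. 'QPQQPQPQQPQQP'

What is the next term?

Rewriting the 13 symbols of QPQQPQPQQPQQP one by one yields QP Q QP QP Q QP Q QP QP Q QP QP Q; concatenated:

QPQQPQPQQPQQPQPQQPQPQ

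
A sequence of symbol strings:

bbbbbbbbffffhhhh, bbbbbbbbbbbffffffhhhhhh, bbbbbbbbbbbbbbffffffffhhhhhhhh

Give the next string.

Term n consists of 3n+2 b's, followed by 2n f's, followed by 2n h's, where the shown terms are n = 2, 3, 4.
At n = 5 the blocks have lengths 17, 10, 10.

bbbbbbbbbbbbbbbbbffffffffffhhhhhhhhhh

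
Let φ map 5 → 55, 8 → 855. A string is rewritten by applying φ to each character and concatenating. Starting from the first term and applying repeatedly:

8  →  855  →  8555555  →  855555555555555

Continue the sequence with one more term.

8555555555555555555555555555555

Applying the rule to each of the 15 symbols of 855555555555555 gives the pieces 855 55 55 55 55 55 55 55 55 55 55 55 55 55 55, which concatenate to the answer.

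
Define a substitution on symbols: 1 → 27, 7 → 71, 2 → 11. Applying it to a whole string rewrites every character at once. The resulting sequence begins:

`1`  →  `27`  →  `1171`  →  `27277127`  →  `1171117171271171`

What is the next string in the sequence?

Replace each of the 16 characters of 1171117171271171 in place — 27 27 71 27 27 27 71 27 71 27 11 71 27 27 71 27 — and concatenate.

27277127272771277127117127277127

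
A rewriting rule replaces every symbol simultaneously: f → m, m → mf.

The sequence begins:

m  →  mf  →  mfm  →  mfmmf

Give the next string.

Apply φ to mfmmf symbol by symbol: m→mf, f→m, m→mf, m→mf, f→m; joined: mf m mf mf m.

mfmmfmfm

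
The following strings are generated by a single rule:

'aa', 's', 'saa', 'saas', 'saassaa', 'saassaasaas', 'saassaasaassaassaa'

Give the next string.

saassaasaassaassaasaassaasaas

From term 3 onward, concatenate the last term with the second-to-last: s·aa = saa, saa·s = saas, …
Continuing: saassaasaassaassaa · saassaasaas gives term 8.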